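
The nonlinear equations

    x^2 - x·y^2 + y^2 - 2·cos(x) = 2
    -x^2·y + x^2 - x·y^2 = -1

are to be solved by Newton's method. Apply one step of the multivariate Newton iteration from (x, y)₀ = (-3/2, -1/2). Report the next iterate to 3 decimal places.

(-2.671, 2.250)

At (-3/2, -1/2): F = (0.73353, 4.750).
Jacobian J = [[2·x - y^2 + 2·sin(x), -2·x·y + 2·y], [-2·x·y + 2·x - y^2, -x^2 - 2·x·y]].
At the point, J = [[-5.24499, -2.500], [-4.750, -3.750]] (det J = 7.79371).
Solving J·Δ = −F gives Δ = (-1.171, 2.750).
Then the next iterate is (x, y)₁ = (-2.671, 2.250).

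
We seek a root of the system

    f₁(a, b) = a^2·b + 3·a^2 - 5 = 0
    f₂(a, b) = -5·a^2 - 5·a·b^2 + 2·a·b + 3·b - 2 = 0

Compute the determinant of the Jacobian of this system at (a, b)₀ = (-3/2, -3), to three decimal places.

81.000

J = [[2·a·b + 6·a, a^2], [-10·a - 5·b^2 + 2·b, -10·a·b + 2·a + 3]].
At the point, J = [[0.000, 2.250], [-36.000, -45.000]].
det J = 81.000.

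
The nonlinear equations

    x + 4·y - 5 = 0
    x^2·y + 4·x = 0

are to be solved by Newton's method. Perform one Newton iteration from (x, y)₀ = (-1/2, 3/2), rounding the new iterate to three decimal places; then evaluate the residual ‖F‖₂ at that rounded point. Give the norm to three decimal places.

At (-1/2, 3/2): F = (0.500, -1.625).
Jacobian J = [[1, 4], [2·x·y + 4, x^2]].
At the point, J = [[1.000, 4.000], [2.500, 0.250]] (det J = -9.750).
Solving J·Δ = −F gives Δ = (0.679, -0.295).
Then the next iterate is (x, y)₁ = (0.179, 1.205).
Re-evaluating at (0.179, 1.205): F = (-0.001, 0.75461), so ‖F‖₂ = 0.755.

0.755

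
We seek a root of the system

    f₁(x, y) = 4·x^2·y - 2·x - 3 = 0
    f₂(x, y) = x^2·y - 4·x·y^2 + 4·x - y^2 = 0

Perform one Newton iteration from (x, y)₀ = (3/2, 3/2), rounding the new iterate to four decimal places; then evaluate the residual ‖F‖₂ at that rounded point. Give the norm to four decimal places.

2.0477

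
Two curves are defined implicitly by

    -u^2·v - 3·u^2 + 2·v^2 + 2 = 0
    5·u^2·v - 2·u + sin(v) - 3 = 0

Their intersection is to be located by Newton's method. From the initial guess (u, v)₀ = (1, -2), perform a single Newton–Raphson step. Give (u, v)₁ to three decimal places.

At (1, -2): F = (9.000, -15.90930).
Jacobian J = [[-2·u·v - 6·u, -u^2 + 4·v], [10·u·v - 2, 5·u^2 + cos(v)]].
At the point, J = [[-2.000, -9.000], [-22.000, 4.58385]] (det J = -207.16771).
Solving J·Δ = −F gives Δ = (-0.492, 1.109).
Then the next iterate is (u, v)₁ = (0.508, -0.891).

(0.508, -0.891)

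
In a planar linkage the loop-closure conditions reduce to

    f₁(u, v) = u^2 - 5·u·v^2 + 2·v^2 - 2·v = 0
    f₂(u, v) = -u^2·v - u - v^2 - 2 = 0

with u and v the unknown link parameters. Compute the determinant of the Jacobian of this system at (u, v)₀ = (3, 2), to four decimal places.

-520.0000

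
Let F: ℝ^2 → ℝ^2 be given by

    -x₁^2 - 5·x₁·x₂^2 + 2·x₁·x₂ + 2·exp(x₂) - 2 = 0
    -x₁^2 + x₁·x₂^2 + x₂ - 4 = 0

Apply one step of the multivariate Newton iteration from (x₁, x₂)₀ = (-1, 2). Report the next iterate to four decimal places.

At (-1, 2): F = (27.778112, -7.0000).
Jacobian J = [[-2·x₁ - 5·x₂^2 + 2·x₂, -10·x₁·x₂ + 2·x₁ + 2·exp(x₂)], [-2·x₁ + x₂^2, 2·x₁·x₂ + 1]].
At the point, J = [[-14.0000, 32.778112], [6.0000, -3.0000]] (det J = -154.668673).
Solving J·Δ = −F gives Δ = (0.9447, -0.4440).
Then the next iterate is (x₁, x₂)₁ = (-0.0553, 1.5560).

(-0.0553, 1.5560)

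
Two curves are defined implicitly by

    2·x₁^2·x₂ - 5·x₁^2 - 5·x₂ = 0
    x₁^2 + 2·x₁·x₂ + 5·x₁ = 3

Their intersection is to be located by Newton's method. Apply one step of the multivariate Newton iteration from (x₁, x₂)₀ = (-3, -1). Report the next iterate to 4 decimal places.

(-1.1831, -2.4085)

At (-3, -1): F = (-58.0000, -3.0000).
Jacobian J = [[4·x₁·x₂ - 10·x₁, 2·x₁^2 - 5], [2·x₁ + 2·x₂ + 5, 2·x₁]].
At the point, J = [[42.0000, 13.0000], [-3.0000, -6.0000]] (det J = -213.0000).
Solving J·Δ = −F gives Δ = (1.8169, -1.4085).
Then the next iterate is (x₁, x₂)₁ = (-1.1831, -2.4085).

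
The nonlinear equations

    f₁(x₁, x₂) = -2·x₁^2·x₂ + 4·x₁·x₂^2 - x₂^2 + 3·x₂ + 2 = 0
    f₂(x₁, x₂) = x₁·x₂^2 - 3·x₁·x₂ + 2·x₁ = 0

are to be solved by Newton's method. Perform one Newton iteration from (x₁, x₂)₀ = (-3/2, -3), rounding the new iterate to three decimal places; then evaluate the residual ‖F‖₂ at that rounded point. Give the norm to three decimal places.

18.490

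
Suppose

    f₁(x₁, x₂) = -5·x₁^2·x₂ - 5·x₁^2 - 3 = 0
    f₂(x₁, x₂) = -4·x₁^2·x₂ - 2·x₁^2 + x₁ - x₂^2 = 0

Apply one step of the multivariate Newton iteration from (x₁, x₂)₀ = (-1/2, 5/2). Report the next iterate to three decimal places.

(-0.139, 1.658)

At (-1/2, 5/2): F = (-7.375, -9.750).
Jacobian J = [[-10·x₁·x₂ - 10·x₁, -5·x₁^2], [-8·x₁·x₂ - 4·x₁ + 1, -4·x₁^2 - 2·x₂]].
At the point, J = [[17.500, -1.250], [13.000, -6.000]] (det J = -88.750).
Solving J·Δ = −F gives Δ = (0.361, -0.842).
Then the next iterate is (x₁, x₂)₁ = (-0.139, 1.658).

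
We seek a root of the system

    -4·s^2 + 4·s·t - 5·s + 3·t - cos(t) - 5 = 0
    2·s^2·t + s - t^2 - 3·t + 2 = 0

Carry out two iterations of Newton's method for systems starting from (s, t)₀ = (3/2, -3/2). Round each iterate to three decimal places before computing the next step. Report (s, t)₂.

At (3/2, -3/2): F = (-35.07074, -1.000).
Jacobian J = [[-8·s + 4·t - 5, 4·s + sin(t) + 3], [4·s·t + 1, 2·s^2 - 2·t - 3]].
At the point, J = [[-23.000, 8.00251], [-8.000, 4.500]] (det J = -39.47996).
Solving J·Δ = −F gives Δ = (-3.795, -6.524).
Then the next iterate is (s, t)₁ = (-2.295, -8.024).
Round to (-2.295, -8.024) and repeat: F = (35.16442, -125.13279), J = [[-18.736, -7.16558], [74.66032, 23.58205]].
Δ = (0.724, 3.016), so (s, t)₂ = (-1.571, -5.008).

(-1.571, -5.008)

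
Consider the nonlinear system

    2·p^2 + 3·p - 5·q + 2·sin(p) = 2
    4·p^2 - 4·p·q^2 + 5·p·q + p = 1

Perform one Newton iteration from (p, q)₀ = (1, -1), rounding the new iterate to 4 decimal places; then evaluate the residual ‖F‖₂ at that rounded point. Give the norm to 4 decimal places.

At (1, -1): F = (9.682942, -5.0000).
Jacobian J = [[4·p + 2·cos(p) + 3, -5], [8·p - 4·q^2 + 5·q + 1, -8·p·q + 5·p]].
At the point, J = [[8.080605, -5.0000], [0.0000, 13.0000]] (det J = 105.047860).
Solving J·Δ = −F gives Δ = (-0.9603, 0.3846).
Then the next iterate is (p, q)₁ = (0.0397, -0.6154).
Re-evaluating at (0.0397, -0.6154): F = (1.278631, -1.136293), so ‖F‖₂ = 1.7106.

1.7106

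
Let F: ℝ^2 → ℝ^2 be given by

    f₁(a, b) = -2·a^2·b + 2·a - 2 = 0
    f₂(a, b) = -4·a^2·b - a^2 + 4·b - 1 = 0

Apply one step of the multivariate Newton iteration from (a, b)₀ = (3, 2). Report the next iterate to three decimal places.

(1.851, 1.627)

At (3, 2): F = (-32.000, -74.000).
Jacobian J = [[-4·a·b + 2, -2·a^2], [-8·a·b - 2·a, -4·a^2 + 4]].
At the point, J = [[-22.000, -18.000], [-54.000, -32.000]] (det J = -268.000).
Solving J·Δ = −F gives Δ = (-1.149, -0.373).
Then the next iterate is (a, b)₁ = (1.851, 1.627).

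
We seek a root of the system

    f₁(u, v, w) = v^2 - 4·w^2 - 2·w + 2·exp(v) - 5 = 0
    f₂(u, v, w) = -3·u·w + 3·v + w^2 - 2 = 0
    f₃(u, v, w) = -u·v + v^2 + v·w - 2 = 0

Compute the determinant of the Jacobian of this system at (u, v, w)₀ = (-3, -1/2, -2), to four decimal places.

-19.8282

J = [[0, 2·v + 2·exp(v), -8·w - 2], [-3·w, 3, -3·u + 2·w], [-v, -u + 2·v + w, v]].
At the point, J = [[0.0000, 0.213061, 14.0000], [6.0000, 3.0000, 5.0000], [0.5000, 0.0000, -0.5000]].
det J = -19.8282.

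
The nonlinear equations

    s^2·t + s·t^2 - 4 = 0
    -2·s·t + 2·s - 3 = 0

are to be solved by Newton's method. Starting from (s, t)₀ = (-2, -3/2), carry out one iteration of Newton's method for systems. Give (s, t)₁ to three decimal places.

At (-2, -3/2): F = (-14.500, -13.000).
Jacobian J = [[2·s·t + t^2, s^2 + 2·s·t], [-2·t + 2, -2·s]].
At the point, J = [[8.250, 10.000], [5.000, 4.000]] (det J = -17.000).
Solving J·Δ = −F gives Δ = (4.235, -2.044).
Then the next iterate is (s, t)₁ = (2.235, -3.544).

(2.235, -3.544)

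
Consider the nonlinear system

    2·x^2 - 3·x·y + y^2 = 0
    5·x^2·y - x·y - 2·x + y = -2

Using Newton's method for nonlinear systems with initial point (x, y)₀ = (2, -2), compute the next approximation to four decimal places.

At (2, -2): F = (24.0000, -40.0000).
Jacobian J = [[4·x - 3·y, -3·x + 2·y], [10·x·y - y - 2, 5·x^2 - x + 1]].
At the point, J = [[14.0000, -10.0000], [-40.0000, 19.0000]] (det J = -134.0000).
Solving J·Δ = −F gives Δ = (0.4179, 2.9851).
Then the next iterate is (x, y)₁ = (2.4179, 0.9851).

(2.4179, 0.9851)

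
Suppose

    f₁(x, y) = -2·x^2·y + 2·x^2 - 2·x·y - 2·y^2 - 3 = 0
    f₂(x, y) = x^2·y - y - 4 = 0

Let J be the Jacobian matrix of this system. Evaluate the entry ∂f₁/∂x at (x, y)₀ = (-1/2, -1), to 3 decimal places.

-2.000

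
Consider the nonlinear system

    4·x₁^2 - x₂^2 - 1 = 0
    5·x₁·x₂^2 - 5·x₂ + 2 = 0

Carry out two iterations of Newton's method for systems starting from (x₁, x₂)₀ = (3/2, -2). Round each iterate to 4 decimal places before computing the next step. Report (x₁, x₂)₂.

At (3/2, -2): F = (4.0000, 42.0000).
Jacobian J = [[8·x₁, -2·x₂], [5·x₂^2, 10·x₁·x₂ - 5]].
At the point, J = [[12.0000, 4.0000], [20.0000, -35.0000]] (det J = -500.0000).
Solving J·Δ = −F gives Δ = (-0.6160, 0.8480).
Then the next iterate is (x₁, x₂)₁ = (0.8840, -1.1520).
Round to (0.8840, -1.1520) and repeat: F = (0.798720, 13.625800), J = [[7.0720, 2.3040], [6.635520, -15.183680]].
Δ = (-0.3548, 0.7423), so (x₁, x₂)₂ = (0.5292, -0.4097).

(0.5292, -0.4097)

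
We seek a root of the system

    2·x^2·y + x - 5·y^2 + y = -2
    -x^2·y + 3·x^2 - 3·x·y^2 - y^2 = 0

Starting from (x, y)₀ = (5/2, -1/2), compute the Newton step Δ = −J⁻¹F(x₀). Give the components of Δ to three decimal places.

At (5/2, -1/2): F = (-3.500, 19.750).
Jacobian J = [[4·x·y + 1, 2·x^2 - 10·y + 1], [-2·x·y + 6·x - 3·y^2, -x^2 - 6·x·y - 2·y]].
At the point, J = [[-4.000, 18.500], [16.750, 2.250]] (det J = -318.875).
Solving J·Δ = −F gives Δ = (-1.171, -0.064).

(-1.171, -0.064)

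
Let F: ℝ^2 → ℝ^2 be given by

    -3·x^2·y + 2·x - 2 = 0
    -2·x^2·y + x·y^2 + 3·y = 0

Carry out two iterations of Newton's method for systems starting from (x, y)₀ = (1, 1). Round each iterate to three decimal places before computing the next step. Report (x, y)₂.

At (1, 1): F = (-3.000, 2.000).
Jacobian J = [[-6·x·y + 2, -3·x^2], [-4·x·y + y^2, -2·x^2 + 2·x·y + 3]].
At the point, J = [[-4.000, -3.000], [-3.000, 3.000]] (det J = -21.000).
Solving J·Δ = −F gives Δ = (-0.143, -0.810).
Then the next iterate is (x, y)₁ = (0.857, 0.190).
Round to (0.857, 0.190) and repeat: F = (-0.70464, 0.32185), J = [[1.02302, -2.20335], [-0.61522, 1.85676]].
Δ = (1.102, 0.192), so (x, y)₂ = (1.959, 0.382).

(1.959, 0.382)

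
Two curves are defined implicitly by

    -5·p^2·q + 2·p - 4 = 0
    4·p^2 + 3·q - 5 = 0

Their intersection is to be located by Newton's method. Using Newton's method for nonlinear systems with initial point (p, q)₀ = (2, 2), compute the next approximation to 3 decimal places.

(0.932, 2.029)

At (2, 2): F = (-40.000, 17.000).
Jacobian J = [[-10·p·q + 2, -5·p^2], [8·p, 3]].
At the point, J = [[-38.000, -20.000], [16.000, 3.000]] (det J = 206.000).
Solving J·Δ = −F gives Δ = (-1.068, 0.029).
Then the next iterate is (p, q)₁ = (0.932, 2.029).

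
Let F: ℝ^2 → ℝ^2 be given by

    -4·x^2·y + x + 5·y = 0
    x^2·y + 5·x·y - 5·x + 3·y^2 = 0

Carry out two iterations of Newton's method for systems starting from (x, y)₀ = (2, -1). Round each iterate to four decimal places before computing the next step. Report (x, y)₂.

(-4.1109, -4.2554)

At (2, -1): F = (13.0000, -21.0000).
Jacobian J = [[-8·x·y + 1, -4·x^2 + 5], [2·x·y + 5·y - 5, x^2 + 5·x + 6·y]].
At the point, J = [[17.0000, -11.0000], [-14.0000, 8.0000]] (det J = -18.0000).
Solving J·Δ = −F gives Δ = (-7.0556, -9.7222).
Then the next iterate is (x, y)₁ = (-5.0556, -10.7222).
Round to (-5.0556, -10.7222) and repeat: F = (1037.532158, 367.160801), J = [[-432.657235, -97.236365], [49.803309, -64.052109]].
Δ = (0.9447, 6.4668), so (x, y)₂ = (-4.1109, -4.2554).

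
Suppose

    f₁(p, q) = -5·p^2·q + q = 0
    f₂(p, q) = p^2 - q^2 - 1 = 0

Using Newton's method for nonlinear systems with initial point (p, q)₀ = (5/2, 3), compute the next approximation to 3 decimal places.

(1.783, 1.778)

At (5/2, 3): F = (-90.750, -3.750).
Jacobian J = [[-10·p·q, -5·p^2 + 1], [2·p, -2·q]].
At the point, J = [[-75.000, -30.250], [5.000, -6.000]] (det J = 601.250).
Solving J·Δ = −F gives Δ = (-0.717, -1.222).
Then the next iterate is (p, q)₁ = (1.783, 1.778).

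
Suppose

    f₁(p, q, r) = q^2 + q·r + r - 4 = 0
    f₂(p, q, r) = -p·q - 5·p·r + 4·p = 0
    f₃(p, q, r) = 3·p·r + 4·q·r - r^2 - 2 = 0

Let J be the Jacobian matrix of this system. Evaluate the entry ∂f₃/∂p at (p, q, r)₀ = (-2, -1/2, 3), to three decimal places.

9.000

∂f₃/∂p = 3·r.
At (-2, -1/2, 3) this is 9.000.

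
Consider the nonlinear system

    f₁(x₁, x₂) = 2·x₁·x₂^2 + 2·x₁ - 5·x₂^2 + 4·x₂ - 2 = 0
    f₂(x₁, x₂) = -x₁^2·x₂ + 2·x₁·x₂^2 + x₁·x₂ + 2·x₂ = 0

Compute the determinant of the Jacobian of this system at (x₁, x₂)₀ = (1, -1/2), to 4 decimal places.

J = [[2·x₂^2 + 2, 4·x₁·x₂ - 10·x₂ + 4], [-2·x₁·x₂ + 2·x₂^2 + x₂, -x₁^2 + 4·x₁·x₂ + x₁ + 2]].
At the point, J = [[2.5000, 7.0000], [1.0000, 0.0000]].
det J = -7.0000.

-7.0000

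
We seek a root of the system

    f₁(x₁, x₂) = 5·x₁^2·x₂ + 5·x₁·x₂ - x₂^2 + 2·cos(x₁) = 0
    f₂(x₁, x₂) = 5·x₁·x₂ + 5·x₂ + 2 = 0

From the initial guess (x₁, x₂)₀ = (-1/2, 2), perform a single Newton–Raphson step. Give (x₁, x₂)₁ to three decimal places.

At (-1/2, 2): F = (-4.74483, 7.000).
Jacobian J = [[10·x₁·x₂ + 5·x₂ - 2·sin(x₁), 5·x₁^2 + 5·x₁ - 2·x₂], [5·x₂, 5·x₁ + 5]].
At the point, J = [[0.95885, -5.250], [10.000, 2.500]] (det J = 54.89713).
Solving J·Δ = −F gives Δ = (-0.453, -0.987).
Then the next iterate is (x₁, x₂)₁ = (-0.953, 1.013).

(-0.953, 1.013)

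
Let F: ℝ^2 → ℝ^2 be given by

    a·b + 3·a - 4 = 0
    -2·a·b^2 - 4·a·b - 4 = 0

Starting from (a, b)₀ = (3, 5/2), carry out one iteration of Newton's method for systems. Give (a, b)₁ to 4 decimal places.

At (3, 5/2): F = (12.5000, -71.5000).
Jacobian J = [[b + 3, a], [-2·b^2 - 4·b, -4·a·b - 4·a]].
At the point, J = [[5.5000, 3.0000], [-22.5000, -42.0000]] (det J = -163.5000).
Solving J·Δ = −F gives Δ = (-1.8991, -0.6850).
Then the next iterate is (a, b)₁ = (1.1009, 1.8150).

(1.1009, 1.8150)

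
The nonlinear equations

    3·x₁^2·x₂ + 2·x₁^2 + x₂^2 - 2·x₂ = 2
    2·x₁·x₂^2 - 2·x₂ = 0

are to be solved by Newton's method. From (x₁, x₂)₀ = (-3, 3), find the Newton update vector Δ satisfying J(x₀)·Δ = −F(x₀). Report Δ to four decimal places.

(0.9949, -1.1077)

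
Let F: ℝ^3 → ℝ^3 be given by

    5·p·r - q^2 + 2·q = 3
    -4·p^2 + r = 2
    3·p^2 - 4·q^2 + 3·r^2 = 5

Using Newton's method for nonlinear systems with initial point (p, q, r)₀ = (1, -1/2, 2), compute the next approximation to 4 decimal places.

At (1, -1/2, 2): F = (5.7500, -4.0000, 9.0000).
Jacobian J = [[5·r, -2·q + 2, 5·p], [-8·p, 0, 1], [6·p, -8·q, 6·r]].
At the point, J = [[10.0000, 3.0000, 5.0000], [-8.0000, 0.0000, 1.0000], [6.0000, 4.0000, 12.0000]] (det J = 106.0000).
Solving J·Δ = −F gives Δ = (-0.6415, 2.1085, -1.1321).
Then the next iterate is (p, q, r)₁ = (0.3585, 1.6085, 0.8679).

(0.3585, 1.6085, 0.8679)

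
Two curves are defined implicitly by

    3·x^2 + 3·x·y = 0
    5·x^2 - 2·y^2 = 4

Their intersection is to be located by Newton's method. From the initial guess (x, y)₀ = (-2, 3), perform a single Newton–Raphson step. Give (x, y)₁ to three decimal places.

At (-2, 3): F = (-6.000, -2.000).
Jacobian J = [[6·x + 3·y, 3·x], [10·x, -4·y]].
At the point, J = [[-3.000, -6.000], [-20.000, -12.000]] (det J = -84.000).
Solving J·Δ = −F gives Δ = (0.714, -1.357).
Then the next iterate is (x, y)₁ = (-1.286, 1.643).

(-1.286, 1.643)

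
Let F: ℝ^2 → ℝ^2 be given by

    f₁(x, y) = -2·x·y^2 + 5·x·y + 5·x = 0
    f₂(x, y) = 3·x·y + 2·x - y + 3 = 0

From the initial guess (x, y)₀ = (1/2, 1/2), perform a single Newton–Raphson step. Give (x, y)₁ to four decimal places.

(-2.1429, 10.5000)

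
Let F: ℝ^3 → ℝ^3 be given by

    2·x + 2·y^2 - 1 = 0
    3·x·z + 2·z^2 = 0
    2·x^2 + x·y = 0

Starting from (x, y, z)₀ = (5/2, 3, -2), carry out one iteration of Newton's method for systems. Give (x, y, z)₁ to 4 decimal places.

(1.2748, 1.3709, -1.2980)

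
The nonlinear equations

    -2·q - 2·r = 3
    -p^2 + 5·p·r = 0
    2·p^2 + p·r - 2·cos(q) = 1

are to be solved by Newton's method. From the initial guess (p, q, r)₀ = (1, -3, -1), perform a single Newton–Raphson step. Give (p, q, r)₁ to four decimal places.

At (1, -3, -1): F = (5.0000, -6.0000, 1.979985).
Jacobian J = [[0, -2, -2], [-2·p + 5·r, 0, 5·p], [4·p + r, 2·sin(q), p]].
At the point, J = [[0.0000, -2.0000, -2.0000], [-7.0000, 0.0000, 5.0000], [3.0000, -0.282240, 1.0000]] (det J = -47.951360).
Solving J·Δ = −F gives Δ = (-0.5867, 2.1213, 0.3787).
Then the next iterate is (p, q, r)₁ = (0.4133, -0.8787, -0.6213).

(0.4133, -0.8787, -0.6213)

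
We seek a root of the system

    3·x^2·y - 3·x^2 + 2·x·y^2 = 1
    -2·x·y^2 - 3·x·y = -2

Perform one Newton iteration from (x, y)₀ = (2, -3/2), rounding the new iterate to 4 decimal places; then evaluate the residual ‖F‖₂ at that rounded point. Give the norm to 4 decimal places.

At (2, -3/2): F = (-22.0000, 2.0000).
Jacobian J = [[6·x·y - 6·x + 2·y^2, 3·x^2 + 4·x·y], [-2·y^2 - 3·y, -4·x·y - 3·x]].
At the point, J = [[-25.5000, 0.0000], [0.0000, 6.0000]] (det J = -153.0000).
Solving J·Δ = −F gives Δ = (-0.8627, -0.3333).
Then the next iterate is (x, y)₁ = (1.1373, -1.8333).
Re-evaluating at (1.1373, -1.8333): F = (-4.349301, 0.610131), so ‖F‖₂ = 4.3919.

4.3919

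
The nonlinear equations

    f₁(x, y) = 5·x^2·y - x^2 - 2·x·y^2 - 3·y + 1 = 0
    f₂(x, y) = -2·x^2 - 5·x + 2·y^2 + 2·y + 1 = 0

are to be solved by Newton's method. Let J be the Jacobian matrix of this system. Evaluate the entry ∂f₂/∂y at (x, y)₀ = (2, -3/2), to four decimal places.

-4.0000

∂f₂/∂y = 4·y + 2.
At (2, -3/2) this is -4.0000.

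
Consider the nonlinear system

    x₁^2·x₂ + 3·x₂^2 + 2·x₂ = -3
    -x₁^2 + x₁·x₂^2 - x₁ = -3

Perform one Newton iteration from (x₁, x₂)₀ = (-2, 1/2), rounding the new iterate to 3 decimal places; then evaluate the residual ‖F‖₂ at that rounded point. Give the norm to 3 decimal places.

At (-2, 1/2): F = (6.750, 0.500).
Jacobian J = [[2·x₁·x₂, x₁^2 + 6·x₂ + 2], [-2·x₁ + x₂^2 - 1, 2·x₁·x₂]].
At the point, J = [[-2.000, 9.000], [3.250, -2.000]] (det J = -25.250).
Solving J·Δ = −F gives Δ = (-0.713, -0.908).
Then the next iterate is (x₁, x₂)₁ = (-2.713, -0.408).
Re-evaluating at (-2.713, -0.408): F = (-0.31964, -2.09899), so ‖F‖₂ = 2.123.

2.123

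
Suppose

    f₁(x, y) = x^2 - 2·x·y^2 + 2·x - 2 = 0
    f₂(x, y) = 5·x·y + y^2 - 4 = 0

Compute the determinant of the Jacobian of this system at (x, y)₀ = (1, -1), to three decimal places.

J = [[2·x - 2·y^2 + 2, -4·x·y], [5·y, 5·x + 2·y]].
At the point, J = [[2.000, 4.000], [-5.000, 3.000]].
det J = 26.000.

26.000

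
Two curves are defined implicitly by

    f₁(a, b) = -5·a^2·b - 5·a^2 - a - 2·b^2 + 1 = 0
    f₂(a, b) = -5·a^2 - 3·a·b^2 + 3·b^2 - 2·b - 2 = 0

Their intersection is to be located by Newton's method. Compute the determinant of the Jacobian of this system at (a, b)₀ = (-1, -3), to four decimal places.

917.0000

J = [[-10·a·b - 10·a - 1, -5·a^2 - 4·b], [-10·a - 3·b^2, -6·a·b + 6·b - 2]].
At the point, J = [[-21.0000, 7.0000], [-17.0000, -38.0000]].
det J = 917.0000.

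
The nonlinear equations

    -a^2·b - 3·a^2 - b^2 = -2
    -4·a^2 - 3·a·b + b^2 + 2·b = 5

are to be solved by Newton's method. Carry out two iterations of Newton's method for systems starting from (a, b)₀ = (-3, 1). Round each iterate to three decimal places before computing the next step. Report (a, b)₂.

(-0.851, 1.011)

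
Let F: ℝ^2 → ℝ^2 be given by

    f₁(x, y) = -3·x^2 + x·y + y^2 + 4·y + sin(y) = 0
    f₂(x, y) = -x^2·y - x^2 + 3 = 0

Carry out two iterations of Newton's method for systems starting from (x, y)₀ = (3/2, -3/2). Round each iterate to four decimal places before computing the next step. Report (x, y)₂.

At (3/2, -3/2): F = (-13.747495, 4.1250).
Jacobian J = [[-6·x + y, x + 2·y + cos(y) + 4], [-2·x·y - 2·x, -x^2]].
At the point, J = [[-10.5000, 2.570737], [1.5000, -2.2500]] (det J = 19.768894).
Solving J·Δ = −F gives Δ = (-1.0283, 1.1478).
Then the next iterate is (x, y)₁ = (0.4717, -0.3522).
Round to (0.4717, -0.3522) and repeat: F = (-2.463354, 2.855864), J = [[-3.1824, 4.705916], [-0.611135, -0.222501]].
Δ = (3.5969, 2.9559), so (x, y)₂ = (4.0686, 2.6037).

(4.0686, 2.6037)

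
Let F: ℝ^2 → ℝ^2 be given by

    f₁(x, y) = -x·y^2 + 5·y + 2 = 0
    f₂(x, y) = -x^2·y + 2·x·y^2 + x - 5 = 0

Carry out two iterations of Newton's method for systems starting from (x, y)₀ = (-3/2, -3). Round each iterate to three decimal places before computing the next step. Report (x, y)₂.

(-6.829, -1.776)

At (-3/2, -3): F = (0.500, -26.750).
Jacobian J = [[-y^2, -2·x·y + 5], [-2·x·y + 2·y^2 + 1, -x^2 + 4·x·y]].
At the point, J = [[-9.000, -4.000], [10.000, 15.750]] (det J = -101.750).
Solving J·Δ = −F gives Δ = (-0.974, 2.317).
Then the next iterate is (x, y)₁ = (-2.474, -0.683).
Round to (-2.474, -0.683) and repeat: F = (-0.26091, -5.60177), J = [[-0.46649, 1.62052], [-1.44651, 0.63829]].
Δ = (-4.355, -1.093), so (x, y)₂ = (-6.829, -1.776).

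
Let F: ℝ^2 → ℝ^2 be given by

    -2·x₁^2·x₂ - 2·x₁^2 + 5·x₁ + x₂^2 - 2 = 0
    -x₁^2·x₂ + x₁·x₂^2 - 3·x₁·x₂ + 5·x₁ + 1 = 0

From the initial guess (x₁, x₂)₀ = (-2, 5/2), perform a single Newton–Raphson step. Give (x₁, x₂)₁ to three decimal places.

At (-2, 5/2): F = (-33.750, -16.500).
Jacobian J = [[-4·x₁·x₂ - 4·x₁ + 5, -2·x₁^2 + 2·x₂], [-2·x₁·x₂ + x₂^2 - 3·x₂ + 5, -x₁^2 + 2·x₁·x₂ - 3·x₁]].
At the point, J = [[33.000, -3.000], [13.750, -8.000]] (det J = -222.750).
Solving J·Δ = −F gives Δ = (0.990, -0.361).
Then the next iterate is (x₁, x₂)₁ = (-1.010, 2.139).

(-1.010, 2.139)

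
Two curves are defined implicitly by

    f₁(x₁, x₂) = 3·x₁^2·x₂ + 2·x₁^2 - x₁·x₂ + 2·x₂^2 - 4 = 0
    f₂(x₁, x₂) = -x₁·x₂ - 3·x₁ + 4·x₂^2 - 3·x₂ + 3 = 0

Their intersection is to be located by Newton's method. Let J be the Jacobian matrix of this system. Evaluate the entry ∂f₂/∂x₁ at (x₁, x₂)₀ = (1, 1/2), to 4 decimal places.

-3.5000

∂f₂/∂x₁ = -x₂ - 3.
At (1, 1/2) this is -3.5000.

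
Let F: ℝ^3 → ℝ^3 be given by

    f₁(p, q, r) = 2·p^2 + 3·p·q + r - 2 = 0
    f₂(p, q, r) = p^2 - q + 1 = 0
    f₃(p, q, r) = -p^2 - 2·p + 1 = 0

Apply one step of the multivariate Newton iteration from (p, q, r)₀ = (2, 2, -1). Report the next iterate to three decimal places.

At (2, 2, -1): F = (17.000, 3.000, -7.000).
Jacobian J = [[4·p + 3·q, 3·p, 1], [2·p, -1, 0], [-2·p - 2, 0, 0]].
At the point, J = [[14.000, 6.000, 1.000], [4.000, -1.000, 0.000], [-6.000, 0.000, 0.000]] (det J = -6.000).
Solving J·Δ = −F gives Δ = (-1.167, -1.667, 9.333).
Then the next iterate is (p, q, r)₁ = (0.833, 0.333, 8.333).

(0.833, 0.333, 8.333)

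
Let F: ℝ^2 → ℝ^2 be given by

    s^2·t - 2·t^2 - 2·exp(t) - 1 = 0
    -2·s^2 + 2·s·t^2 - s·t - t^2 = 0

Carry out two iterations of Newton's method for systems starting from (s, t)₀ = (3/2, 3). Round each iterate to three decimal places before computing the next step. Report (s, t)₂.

At (3/2, 3): F = (-52.42107, 9.000).
Jacobian J = [[2·s·t, s^2 - 4·t - 2·exp(t)], [-4·s + 2·t^2 - t, 4·s·t - s - 2·t]].
At the point, J = [[9.000, -49.92107], [9.000, 10.500]] (det J = 543.78966).
Solving J·Δ = −F gives Δ = (0.186, -1.017).
Then the next iterate is (s, t)₁ = (1.686, 1.983).
Round to (1.686, 1.983) and repeat: F = (-17.75672, 0.29886), J = [[6.68668, -19.61841], [-0.86242, 7.72135]].
Δ = (3.781, 0.384), so (s, t)₂ = (5.467, 2.367).

(5.467, 2.367)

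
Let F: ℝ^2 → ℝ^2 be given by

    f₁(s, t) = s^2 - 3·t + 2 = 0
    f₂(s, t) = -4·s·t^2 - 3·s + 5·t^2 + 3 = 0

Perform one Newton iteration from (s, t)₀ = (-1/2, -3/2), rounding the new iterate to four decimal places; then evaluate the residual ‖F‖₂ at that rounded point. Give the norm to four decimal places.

At (-1/2, -3/2): F = (6.7500, 20.2500).
Jacobian J = [[2·s, -3], [-4·t^2 - 3, -8·s·t + 10·t]].
At the point, J = [[-1.0000, -3.0000], [-12.0000, -21.0000]] (det J = -15.0000).
Solving J·Δ = −F gives Δ = (-5.4000, 4.0500).
Then the next iterate is (s, t)₁ = (-5.9000, 2.5500).
Re-evaluating at (-5.9000, 2.5500): F = (29.1600, 206.6715), so ‖F‖₂ = 208.7185.

208.7185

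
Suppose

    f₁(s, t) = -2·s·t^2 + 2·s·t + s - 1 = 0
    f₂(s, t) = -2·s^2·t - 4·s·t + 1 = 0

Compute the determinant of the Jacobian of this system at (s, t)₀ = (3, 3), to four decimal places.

J = [[-2·t^2 + 2·t + 1, -4·s·t + 2·s], [-4·s·t - 4·t, -2·s^2 - 4·s]].
At the point, J = [[-11.0000, -30.0000], [-48.0000, -30.0000]].
det J = -1110.0000.

-1110.0000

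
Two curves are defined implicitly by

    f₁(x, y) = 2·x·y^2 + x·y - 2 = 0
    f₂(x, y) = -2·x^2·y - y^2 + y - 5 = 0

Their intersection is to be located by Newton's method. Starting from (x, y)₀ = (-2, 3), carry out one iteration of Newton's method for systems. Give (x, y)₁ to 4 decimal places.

(-1.0370, 2.0855)

At (-2, 3): F = (-44.0000, -35.0000).
Jacobian J = [[2·y^2 + y, 4·x·y + x], [-4·x·y, -2·x^2 - 2·y + 1]].
At the point, J = [[21.0000, -26.0000], [24.0000, -13.0000]] (det J = 351.0000).
Solving J·Δ = −F gives Δ = (0.9630, -0.9145).
Then the next iterate is (x, y)₁ = (-1.0370, 2.0855).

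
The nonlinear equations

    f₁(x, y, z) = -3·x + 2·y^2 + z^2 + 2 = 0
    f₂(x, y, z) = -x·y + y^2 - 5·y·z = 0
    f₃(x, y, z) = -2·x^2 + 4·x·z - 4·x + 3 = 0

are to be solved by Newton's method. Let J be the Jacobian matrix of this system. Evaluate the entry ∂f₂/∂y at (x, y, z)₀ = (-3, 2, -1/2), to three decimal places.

9.500

∂f₂/∂y = -x + 2·y - 5·z.
At (-3, 2, -1/2) this is 9.500.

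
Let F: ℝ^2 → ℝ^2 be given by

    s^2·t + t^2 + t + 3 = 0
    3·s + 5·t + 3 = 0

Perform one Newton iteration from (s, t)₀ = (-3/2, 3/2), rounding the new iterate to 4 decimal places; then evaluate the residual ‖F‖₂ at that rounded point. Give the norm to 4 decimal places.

At (-3/2, 3/2): F = (10.1250, 6.0000).
Jacobian J = [[2·s·t, s^2 + 2·t + 1], [3, 5]].
At the point, J = [[-4.5000, 6.2500], [3.0000, 5.0000]] (det J = -41.2500).
Solving J·Δ = −F gives Δ = (0.3182, -1.3909).
Then the next iterate is (s, t)₁ = (-1.1818, 0.1091).
Re-evaluating at (-1.1818, 0.1091): F = (3.273377, 0.0001), so ‖F‖₂ = 3.2734.

3.2734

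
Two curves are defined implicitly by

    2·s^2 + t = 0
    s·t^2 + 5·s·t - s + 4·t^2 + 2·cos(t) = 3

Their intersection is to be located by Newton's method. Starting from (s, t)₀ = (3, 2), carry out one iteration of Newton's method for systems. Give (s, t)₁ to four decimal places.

At (3, 2): F = (20.0000, 51.167706).
Jacobian J = [[4·s, 1], [t^2 + 5·t - 1, 2·s·t + 5·s + 8·t - 2·sin(t)]].
At the point, J = [[12.0000, 1.0000], [13.0000, 41.181405]] (det J = 481.176862).
Solving J·Δ = −F gives Δ = (-1.6054, -0.7357).
Then the next iterate is (s, t)₁ = (1.3946, 1.2643).

(1.3946, 1.2643)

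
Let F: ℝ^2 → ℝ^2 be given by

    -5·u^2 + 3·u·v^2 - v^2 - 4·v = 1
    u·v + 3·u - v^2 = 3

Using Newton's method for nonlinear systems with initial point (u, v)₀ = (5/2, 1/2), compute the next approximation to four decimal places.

At (5/2, 1/2): F = (-32.6250, 5.5000).
Jacobian J = [[-10·u + 3·v^2, 6·u·v - 2·v - 4], [v + 3, u - 2·v]].
At the point, J = [[-24.2500, 2.5000], [3.5000, 1.5000]] (det J = -45.1250).
Solving J·Δ = −F gives Δ = (-1.3892, -0.4252).
Then the next iterate is (u, v)₁ = (1.1108, 0.0748).

(1.1108, 0.0748)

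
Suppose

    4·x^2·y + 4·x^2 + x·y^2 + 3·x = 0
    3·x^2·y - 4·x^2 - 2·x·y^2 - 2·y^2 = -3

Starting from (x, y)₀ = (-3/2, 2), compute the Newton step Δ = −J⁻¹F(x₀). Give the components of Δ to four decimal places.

(0.5297, -0.3800)

At (-3/2, 2): F = (16.5000, 11.5000).
Jacobian J = [[8·x·y + 8·x + y^2 + 3, 4·x^2 + 2·x·y], [6·x·y - 8·x - 2·y^2, 3·x^2 - 4·x·y - 4·y]].
At the point, J = [[-29.0000, 3.0000], [-14.0000, 10.7500]] (det J = -269.7500).
Solving J·Δ = −F gives Δ = (0.5297, -0.3800).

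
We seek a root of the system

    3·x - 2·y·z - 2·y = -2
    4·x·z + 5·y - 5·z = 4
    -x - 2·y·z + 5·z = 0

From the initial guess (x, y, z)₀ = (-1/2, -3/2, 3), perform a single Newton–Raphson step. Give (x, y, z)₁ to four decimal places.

(0.5208, -0.3248, 0.9465)

At (-1/2, -3/2, 3): F = (12.5000, -32.5000, 24.5000).
Jacobian J = [[3, -2·z - 2, -2·y], [4·z, 5, 4·x - 5], [-1, -2·z, -2·y + 5]].
At the point, J = [[3.0000, -8.0000, 3.0000], [12.0000, 5.0000, -7.0000], [-1.0000, -6.0000, 8.0000]] (det J = 505.0000).
Solving J·Δ = −F gives Δ = (1.0208, 1.1752, -2.0535).
Then the next iterate is (x, y, z)₁ = (0.5208, -0.3248, 0.9465).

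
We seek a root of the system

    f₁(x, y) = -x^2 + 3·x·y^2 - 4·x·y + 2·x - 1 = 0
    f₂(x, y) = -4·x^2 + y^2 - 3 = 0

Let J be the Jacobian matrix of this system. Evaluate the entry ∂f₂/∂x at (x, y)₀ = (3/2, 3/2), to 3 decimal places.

-12.000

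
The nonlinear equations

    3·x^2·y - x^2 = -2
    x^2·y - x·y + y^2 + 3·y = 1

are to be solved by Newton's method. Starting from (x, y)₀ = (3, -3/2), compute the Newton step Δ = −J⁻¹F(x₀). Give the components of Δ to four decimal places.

(-10.1667, -10.6667)

At (3, -3/2): F = (-47.5000, -12.2500).
Jacobian J = [[6·x·y - 2·x, 3·x^2], [2·x·y - y, x^2 - x + 2·y + 3]].
At the point, J = [[-33.0000, 27.0000], [-7.5000, 6.0000]] (det J = 4.5000).
Solving J·Δ = −F gives Δ = (-10.1667, -10.6667).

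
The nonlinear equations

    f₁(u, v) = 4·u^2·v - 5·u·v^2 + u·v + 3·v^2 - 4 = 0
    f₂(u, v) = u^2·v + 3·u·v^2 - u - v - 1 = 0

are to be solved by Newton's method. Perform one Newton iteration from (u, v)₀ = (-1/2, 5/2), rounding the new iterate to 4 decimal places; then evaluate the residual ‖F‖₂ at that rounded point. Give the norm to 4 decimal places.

At (-1/2, 5/2): F = (31.6250, -11.7500).
Jacobian J = [[8·u·v - 5·v^2 + v, 4·u^2 - 10·u·v + u + 6·v], [2·u·v + 3·v^2 - 1, u^2 + 6·u·v - 1]].
At the point, J = [[-38.7500, 28.0000], [15.2500, -8.2500]] (det J = -107.3125).
Solving J·Δ = −F gives Δ = (0.6345, -0.2513).
Then the next iterate is (u, v)₁ = (0.1345, 2.2487).
Re-evaluating at (0.1345, 2.2487): F = (8.234525, -1.302161), so ‖F‖₂ = 8.3368.

8.3368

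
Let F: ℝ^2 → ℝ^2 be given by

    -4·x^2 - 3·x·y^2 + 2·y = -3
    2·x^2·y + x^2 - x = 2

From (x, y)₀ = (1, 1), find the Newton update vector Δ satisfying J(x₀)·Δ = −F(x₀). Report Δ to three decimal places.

(-2.000, 5.000)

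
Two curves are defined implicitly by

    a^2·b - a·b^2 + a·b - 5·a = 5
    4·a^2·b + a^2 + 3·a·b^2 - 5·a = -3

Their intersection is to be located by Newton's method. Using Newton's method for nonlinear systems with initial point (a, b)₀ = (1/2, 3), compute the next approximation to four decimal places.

(-46.4500, 165.6000)

At (1/2, 3): F = (-9.7500, 17.2500).
Jacobian J = [[2·a·b - b^2 + b - 5, a^2 - 2·a·b + a], [8·a·b + 2·a + 3·b^2 - 5, 4·a^2 + 6·a·b]].
At the point, J = [[-8.0000, -2.2500], [35.0000, 10.0000]] (det J = -1.2500).
Solving J·Δ = −F gives Δ = (-46.9500, 162.6000).
Then the next iterate is (a, b)₁ = (-46.4500, 165.6000).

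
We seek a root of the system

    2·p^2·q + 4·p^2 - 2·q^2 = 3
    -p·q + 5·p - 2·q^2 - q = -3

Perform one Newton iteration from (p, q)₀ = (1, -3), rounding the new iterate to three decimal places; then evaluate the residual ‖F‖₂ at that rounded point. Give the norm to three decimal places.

At (1, -3): F = (-23.000, -4.000).
Jacobian J = [[4·p·q + 8·p, 2·p^2 - 4·q], [-q + 5, -p - 4·q - 1]].
At the point, J = [[-4.000, 14.000], [8.000, 10.000]] (det J = -152.000).
Solving J·Δ = −F gives Δ = (-1.145, 1.316).
Then the next iterate is (p, q)₁ = (-0.145, -1.684).
Re-evaluating at (-0.145, -1.684): F = (-8.65842, -1.95689), so ‖F‖₂ = 8.877.

8.877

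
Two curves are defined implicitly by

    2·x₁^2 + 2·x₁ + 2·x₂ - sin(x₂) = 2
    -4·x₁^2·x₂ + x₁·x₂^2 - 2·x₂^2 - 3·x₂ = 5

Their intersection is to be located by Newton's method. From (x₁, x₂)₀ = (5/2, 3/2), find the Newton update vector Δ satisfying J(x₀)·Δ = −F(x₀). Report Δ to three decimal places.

At (5/2, 3/2): F = (17.50251, -45.875).
Jacobian J = [[4·x₁ + 2, -cos(x₂) + 2], [-8·x₁·x₂ + x₂^2, -4·x₁^2 + 2·x₁·x₂ - 4·x₂ - 3]].
At the point, J = [[12.000, 1.92926], [-27.750, -26.500]] (det J = -264.46296).
Solving J·Δ = −F gives Δ = (-1.419, -0.245).

(-1.419, -0.245)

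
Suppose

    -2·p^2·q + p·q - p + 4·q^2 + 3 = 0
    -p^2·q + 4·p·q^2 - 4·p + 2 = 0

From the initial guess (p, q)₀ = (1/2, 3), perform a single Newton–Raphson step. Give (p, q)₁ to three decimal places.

(0.552, 1.404)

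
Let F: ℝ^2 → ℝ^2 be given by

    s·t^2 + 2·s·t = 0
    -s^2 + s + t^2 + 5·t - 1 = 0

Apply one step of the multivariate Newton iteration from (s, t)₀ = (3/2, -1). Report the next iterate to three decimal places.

(0.000, -0.083)

At (3/2, -1): F = (-1.500, -5.750).
Jacobian J = [[t^2 + 2·t, 2·s·t + 2·s], [-2·s + 1, 2·t + 5]].
At the point, J = [[-1.000, 0.000], [-2.000, 3.000]] (det J = -3.000).
Solving J·Δ = −F gives Δ = (-1.500, 0.917).
Then the next iterate is (s, t)₁ = (0.000, -0.083).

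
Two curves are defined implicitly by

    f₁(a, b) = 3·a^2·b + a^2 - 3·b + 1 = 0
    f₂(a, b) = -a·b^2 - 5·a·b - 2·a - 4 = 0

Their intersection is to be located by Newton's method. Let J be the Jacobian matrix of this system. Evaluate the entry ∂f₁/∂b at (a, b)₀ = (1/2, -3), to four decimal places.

∂f₁/∂b = 3·a^2 - 3.
At (1/2, -3) this is -2.2500.

-2.2500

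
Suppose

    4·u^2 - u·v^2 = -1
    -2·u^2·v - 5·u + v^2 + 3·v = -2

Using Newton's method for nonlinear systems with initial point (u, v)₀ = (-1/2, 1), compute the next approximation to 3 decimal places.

(-0.333, -0.667)

At (-1/2, 1): F = (2.500, 8.000).
Jacobian J = [[8·u - v^2, -2·u·v], [-4·u·v - 5, -2·u^2 + 2·v + 3]].
At the point, J = [[-5.000, 1.000], [-3.000, 4.500]] (det J = -19.500).
Solving J·Δ = −F gives Δ = (0.167, -1.667).
Then the next iterate is (u, v)₁ = (-0.333, -0.667).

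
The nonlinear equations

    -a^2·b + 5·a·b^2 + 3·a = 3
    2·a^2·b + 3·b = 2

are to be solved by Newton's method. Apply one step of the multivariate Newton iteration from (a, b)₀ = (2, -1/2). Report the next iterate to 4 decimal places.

At (2, -1/2): F = (7.5000, -7.5000).
Jacobian J = [[-2·a·b + 5·b^2 + 3, -a^2 + 10·a·b], [4·a·b, 2·a^2 + 3]].
At the point, J = [[6.2500, -14.0000], [-4.0000, 11.0000]] (det J = 12.7500).
Solving J·Δ = −F gives Δ = (1.7647, 1.3235).
Then the next iterate is (a, b)₁ = (3.7647, 0.8235).

(3.7647, 0.8235)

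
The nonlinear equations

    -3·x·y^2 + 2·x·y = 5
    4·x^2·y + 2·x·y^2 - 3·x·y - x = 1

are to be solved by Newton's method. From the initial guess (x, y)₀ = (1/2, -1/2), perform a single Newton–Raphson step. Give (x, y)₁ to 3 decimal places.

(-1.707, 0.305)

At (1/2, -1/2): F = (-5.875, -1.000).
Jacobian J = [[-3·y^2 + 2·y, -6·x·y + 2·x], [8·x·y + 2·y^2 - 3·y - 1, 4·x^2 + 4·x·y - 3·x]].
At the point, J = [[-1.750, 2.500], [-1.000, -1.500]] (det J = 5.125).
Solving J·Δ = −F gives Δ = (-2.207, 0.805).
Then the next iterate is (x, y)₁ = (-1.707, 0.305).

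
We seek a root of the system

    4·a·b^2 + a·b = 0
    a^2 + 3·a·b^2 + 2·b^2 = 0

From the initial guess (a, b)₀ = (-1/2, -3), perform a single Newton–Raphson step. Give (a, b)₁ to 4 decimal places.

(-0.5129, -1.5283)

At (-1/2, -3): F = (-16.5000, 4.7500).
Jacobian J = [[4·b^2 + b, 8·a·b + a], [2·a + 3·b^2, 6·a·b + 4·b]].
At the point, J = [[33.0000, 11.5000], [26.0000, -3.0000]] (det J = -398.0000).
Solving J·Δ = −F gives Δ = (-0.0129, 1.4717).
Then the next iterate is (a, b)₁ = (-0.5129, -1.5283).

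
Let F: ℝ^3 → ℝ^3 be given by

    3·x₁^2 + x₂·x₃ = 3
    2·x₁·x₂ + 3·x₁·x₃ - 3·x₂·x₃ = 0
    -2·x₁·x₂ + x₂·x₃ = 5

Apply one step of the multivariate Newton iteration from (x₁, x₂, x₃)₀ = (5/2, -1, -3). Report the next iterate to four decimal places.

(1.3776, -1.2318, -0.3906)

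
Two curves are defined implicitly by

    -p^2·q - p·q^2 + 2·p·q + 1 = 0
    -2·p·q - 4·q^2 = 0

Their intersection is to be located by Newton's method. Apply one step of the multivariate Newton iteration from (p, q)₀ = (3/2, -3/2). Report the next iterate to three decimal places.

At (3/2, -3/2): F = (-3.500, -4.500).
Jacobian J = [[-2·p·q - q^2 + 2·q, -p^2 - 2·p·q + 2·p], [-2·q, -2·p - 8·q]].
At the point, J = [[-0.750, 5.250], [3.000, 9.000]] (det J = -22.500).
Solving J·Δ = −F gives Δ = (-0.350, 0.617).
Then the next iterate is (p, q)₁ = (1.150, -0.883).

(1.150, -0.883)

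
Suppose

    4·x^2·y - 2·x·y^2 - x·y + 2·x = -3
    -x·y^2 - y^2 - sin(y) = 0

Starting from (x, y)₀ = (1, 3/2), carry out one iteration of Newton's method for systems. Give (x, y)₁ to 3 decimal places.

(0.153, 0.908)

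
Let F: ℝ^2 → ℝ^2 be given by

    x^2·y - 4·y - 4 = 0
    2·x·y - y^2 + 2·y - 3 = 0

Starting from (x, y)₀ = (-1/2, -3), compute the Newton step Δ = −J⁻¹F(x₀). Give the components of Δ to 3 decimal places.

At (-1/2, -3): F = (7.250, -15.000).
Jacobian J = [[2·x·y, x^2 - 4], [2·y, 2·x - 2·y + 2]].
At the point, J = [[3.000, -3.750], [-6.000, 7.000]] (det J = -1.500).
Solving J·Δ = −F gives Δ = (-3.667, -1.000).

(-3.667, -1.000)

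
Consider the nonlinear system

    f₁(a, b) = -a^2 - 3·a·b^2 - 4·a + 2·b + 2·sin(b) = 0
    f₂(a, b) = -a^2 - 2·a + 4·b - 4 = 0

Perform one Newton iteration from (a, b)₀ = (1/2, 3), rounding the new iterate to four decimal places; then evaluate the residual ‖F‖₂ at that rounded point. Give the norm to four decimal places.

At (1/2, 3): F = (-9.467760, 6.7500).
Jacobian J = [[-2·a - 3·b^2 - 4, -6·a·b + 2·cos(b) + 2], [-2·a - 2, 4]].
At the point, J = [[-32.0000, -8.979985], [-3.0000, 4.0000]] (det J = -154.939955).
Solving J·Δ = −F gives Δ = (0.1468, -1.5774).
Then the next iterate is (a, b)₁ = (0.6468, 1.4226).
Re-evaluating at (0.6468, 1.4226): F = (-2.109236, -0.021550), so ‖F‖₂ = 2.1093.

2.1093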